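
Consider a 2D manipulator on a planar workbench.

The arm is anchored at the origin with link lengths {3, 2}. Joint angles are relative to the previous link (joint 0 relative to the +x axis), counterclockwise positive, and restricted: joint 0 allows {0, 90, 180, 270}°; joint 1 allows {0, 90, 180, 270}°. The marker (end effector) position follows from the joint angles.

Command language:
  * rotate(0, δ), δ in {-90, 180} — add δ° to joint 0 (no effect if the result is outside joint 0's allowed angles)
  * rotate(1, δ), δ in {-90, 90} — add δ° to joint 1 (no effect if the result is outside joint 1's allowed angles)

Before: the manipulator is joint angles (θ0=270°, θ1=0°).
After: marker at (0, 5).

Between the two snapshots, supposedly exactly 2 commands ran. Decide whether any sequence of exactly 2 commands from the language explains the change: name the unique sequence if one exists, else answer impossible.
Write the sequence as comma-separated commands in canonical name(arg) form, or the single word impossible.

begin: joint angles (θ0=270°, θ1=0°)
1. rotate(0, -90) → joint angles (θ0=180°, θ1=0°)
2. rotate(0, -90) → joint angles (θ0=90°, θ1=0°)
no rival 2-sequence matches.

rotate(0, -90), rotate(0, -90)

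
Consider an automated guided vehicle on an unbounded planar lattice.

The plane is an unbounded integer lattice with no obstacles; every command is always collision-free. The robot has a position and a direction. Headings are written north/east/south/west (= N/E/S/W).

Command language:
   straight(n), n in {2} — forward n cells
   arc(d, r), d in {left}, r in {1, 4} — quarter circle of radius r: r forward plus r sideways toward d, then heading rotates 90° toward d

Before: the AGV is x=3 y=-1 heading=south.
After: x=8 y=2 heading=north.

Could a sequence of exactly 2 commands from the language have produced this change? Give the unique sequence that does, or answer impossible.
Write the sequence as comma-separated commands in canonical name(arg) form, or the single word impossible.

key: cell and facing (now N) both changed — the 2 commands mix motion and turning
begin: x=3 y=-1 heading=south
1. arc(left, 1) → x=4 y=-2 heading=east
2. arc(left, 4) → x=8 y=2 heading=north
uniquely the one of 9 2-step routes that fits.

arc(left, 1), arc(left, 4)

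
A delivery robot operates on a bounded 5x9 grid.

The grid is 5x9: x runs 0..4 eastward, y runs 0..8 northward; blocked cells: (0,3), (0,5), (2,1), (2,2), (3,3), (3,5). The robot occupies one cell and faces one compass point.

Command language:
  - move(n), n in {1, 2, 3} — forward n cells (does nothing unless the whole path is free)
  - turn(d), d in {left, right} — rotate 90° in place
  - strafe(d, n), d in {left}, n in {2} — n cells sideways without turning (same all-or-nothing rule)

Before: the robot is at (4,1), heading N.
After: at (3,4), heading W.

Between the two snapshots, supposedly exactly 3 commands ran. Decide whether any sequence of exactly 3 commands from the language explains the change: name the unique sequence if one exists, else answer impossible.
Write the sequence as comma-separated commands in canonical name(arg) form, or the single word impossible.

move(3), turn(left), move(1)

key: cell and facing (now W) both changed — the 3 commands mix motion and turning
from: at (4,1), heading N
t=1 move(3) ⇒ at (4,4), heading N
t=2 turn(left) ⇒ at (4,4), heading W
t=3 move(1) ⇒ at (3,4), heading W
all 216 alternatives checked — unique.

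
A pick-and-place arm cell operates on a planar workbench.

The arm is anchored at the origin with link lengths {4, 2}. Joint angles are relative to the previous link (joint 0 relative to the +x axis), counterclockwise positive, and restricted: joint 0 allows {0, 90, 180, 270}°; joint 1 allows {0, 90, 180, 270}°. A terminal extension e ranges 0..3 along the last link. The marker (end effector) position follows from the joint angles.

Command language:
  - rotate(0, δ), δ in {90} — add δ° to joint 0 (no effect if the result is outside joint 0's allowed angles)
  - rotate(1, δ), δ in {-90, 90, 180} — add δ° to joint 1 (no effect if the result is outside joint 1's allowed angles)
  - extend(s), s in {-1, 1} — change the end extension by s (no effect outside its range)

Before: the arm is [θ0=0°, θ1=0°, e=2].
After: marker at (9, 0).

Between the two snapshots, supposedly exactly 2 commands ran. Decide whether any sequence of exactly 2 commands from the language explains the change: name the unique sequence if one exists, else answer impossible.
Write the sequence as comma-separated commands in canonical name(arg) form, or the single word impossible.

initial: [θ0=0°, θ1=0°, e=2]
t=1 extend(1) ⇒ [θ0=0°, θ1=0°, e=3]
t=2 extend(1) ⇒ [θ0=0°, θ1=0°, e=3]
all 36 alternatives checked — unique.

extend(1), extend(1)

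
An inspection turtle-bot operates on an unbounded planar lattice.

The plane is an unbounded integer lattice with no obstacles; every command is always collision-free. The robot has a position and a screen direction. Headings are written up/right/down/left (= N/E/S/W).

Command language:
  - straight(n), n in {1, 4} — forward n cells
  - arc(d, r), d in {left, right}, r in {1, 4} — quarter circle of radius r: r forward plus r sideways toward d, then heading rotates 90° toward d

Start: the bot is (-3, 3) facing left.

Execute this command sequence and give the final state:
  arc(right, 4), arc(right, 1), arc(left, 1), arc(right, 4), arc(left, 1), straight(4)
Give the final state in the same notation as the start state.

(0, 18) facing up

initial: (-3, 3) facing left
t=1 arc(right, 4) ⇒ (-7, 7) facing up
t=2 arc(right, 1) ⇒ (-6, 8) facing right
t=3 arc(left, 1) ⇒ (-5, 9) facing up
t=4 arc(right, 4) ⇒ (-1, 13) facing right
t=5 arc(left, 1) ⇒ (0, 14) facing up
t=6 straight(4) ⇒ (0, 18) facing up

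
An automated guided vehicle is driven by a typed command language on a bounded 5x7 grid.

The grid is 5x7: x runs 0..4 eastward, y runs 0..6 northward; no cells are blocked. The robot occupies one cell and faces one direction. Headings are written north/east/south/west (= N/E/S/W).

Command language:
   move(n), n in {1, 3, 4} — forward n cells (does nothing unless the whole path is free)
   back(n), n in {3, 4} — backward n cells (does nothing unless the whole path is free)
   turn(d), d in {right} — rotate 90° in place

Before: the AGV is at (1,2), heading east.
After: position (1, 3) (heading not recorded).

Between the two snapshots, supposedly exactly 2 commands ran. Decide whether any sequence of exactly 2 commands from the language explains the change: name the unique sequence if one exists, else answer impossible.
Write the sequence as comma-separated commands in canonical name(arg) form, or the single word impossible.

no 2-step route produces this change.

impossible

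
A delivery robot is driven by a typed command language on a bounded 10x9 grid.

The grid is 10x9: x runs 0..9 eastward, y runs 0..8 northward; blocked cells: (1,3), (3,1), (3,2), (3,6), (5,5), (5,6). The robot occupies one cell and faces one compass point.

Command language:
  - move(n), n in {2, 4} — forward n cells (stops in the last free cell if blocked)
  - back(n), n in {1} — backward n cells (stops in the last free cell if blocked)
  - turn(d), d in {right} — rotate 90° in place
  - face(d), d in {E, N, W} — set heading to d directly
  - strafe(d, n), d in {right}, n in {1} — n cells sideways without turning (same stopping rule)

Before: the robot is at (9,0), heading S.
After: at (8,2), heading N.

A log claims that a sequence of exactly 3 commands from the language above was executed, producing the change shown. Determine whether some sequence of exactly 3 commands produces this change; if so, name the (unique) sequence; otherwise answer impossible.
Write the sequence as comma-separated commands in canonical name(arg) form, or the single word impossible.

key: position moved to (8,2) AND the heading swung to N — translation plus rotation needed
t0: at (9,0), heading S
1. strafe(right, 1) → at (8,0), heading S
2. face(N) → at (8,0), heading N
3. move(2) → at (8,2), heading N
no other 3-command option fits: unique.

strafe(right, 1), face(N), move(2)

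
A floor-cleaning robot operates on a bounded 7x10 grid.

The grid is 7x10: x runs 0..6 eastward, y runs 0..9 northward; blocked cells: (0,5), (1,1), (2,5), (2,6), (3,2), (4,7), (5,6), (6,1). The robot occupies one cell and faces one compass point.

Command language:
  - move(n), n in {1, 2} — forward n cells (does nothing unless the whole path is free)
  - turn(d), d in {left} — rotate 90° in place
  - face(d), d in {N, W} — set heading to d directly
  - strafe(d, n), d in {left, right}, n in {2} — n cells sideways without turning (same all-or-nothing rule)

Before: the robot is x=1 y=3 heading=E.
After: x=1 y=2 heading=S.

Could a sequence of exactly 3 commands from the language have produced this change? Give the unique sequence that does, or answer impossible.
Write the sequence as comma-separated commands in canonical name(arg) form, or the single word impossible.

key: running move(1) before face(W) would end elsewhere — order is forced
begin: x=1 y=3 heading=E
step 1 (face(W)): x=1 y=3 heading=W
step 2 (turn(left)): x=1 y=3 heading=S
step 3 (move(1)): x=1 y=2 heading=S
no other 3-command option fits: unique.

face(W), turn(left), move(1)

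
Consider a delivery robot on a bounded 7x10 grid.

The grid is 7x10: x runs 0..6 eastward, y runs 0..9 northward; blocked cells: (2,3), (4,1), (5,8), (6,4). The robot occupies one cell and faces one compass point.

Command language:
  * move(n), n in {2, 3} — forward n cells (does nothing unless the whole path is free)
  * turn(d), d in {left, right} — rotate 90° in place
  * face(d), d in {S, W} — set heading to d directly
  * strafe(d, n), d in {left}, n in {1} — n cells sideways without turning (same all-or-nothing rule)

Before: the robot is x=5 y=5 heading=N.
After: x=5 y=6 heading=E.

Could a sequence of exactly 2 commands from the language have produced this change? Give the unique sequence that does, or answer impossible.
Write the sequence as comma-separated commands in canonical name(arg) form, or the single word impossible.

turn(right), strafe(left, 1)

key: running strafe(left, 1) before turn(right) would end elsewhere — order is forced
begin: x=5 y=5 heading=N
step 1 (turn(right)): x=5 y=5 heading=E
step 2 (strafe(left, 1)): x=5 y=6 heading=E
uniquely the one of 49 2-step routes that fits.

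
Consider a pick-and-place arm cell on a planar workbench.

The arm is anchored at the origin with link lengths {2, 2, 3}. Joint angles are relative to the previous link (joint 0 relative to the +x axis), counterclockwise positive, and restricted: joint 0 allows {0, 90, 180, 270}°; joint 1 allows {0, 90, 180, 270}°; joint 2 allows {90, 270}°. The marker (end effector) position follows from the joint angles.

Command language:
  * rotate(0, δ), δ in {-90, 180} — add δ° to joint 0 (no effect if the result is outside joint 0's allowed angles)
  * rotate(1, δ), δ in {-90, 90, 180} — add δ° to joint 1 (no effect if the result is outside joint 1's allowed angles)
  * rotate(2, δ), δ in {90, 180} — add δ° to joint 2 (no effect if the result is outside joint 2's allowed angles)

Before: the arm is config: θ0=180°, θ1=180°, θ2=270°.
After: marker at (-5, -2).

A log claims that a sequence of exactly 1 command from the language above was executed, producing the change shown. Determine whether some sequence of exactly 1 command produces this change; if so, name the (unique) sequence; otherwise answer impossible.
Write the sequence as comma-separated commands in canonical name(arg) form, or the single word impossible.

rotate(1, -90)

begin: config: θ0=180°, θ1=180°, θ2=270°
t=1 rotate(1, -90) ⇒ config: θ0=180°, θ1=90°, θ2=270°
all 7 alternatives checked — unique.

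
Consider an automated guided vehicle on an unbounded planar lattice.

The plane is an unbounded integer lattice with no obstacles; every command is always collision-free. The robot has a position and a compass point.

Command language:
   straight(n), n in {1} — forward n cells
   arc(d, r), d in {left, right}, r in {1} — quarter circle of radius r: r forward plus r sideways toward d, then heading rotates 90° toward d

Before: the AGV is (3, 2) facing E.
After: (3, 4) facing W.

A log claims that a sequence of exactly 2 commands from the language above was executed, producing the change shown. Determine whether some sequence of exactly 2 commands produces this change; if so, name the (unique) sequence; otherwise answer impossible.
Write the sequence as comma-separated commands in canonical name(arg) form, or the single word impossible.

key: position moved to (3,4) AND the heading swung to W — translation plus rotation needed
begin: (3, 2) facing E
t=1 arc(left, 1) ⇒ (4, 3) facing N
t=2 arc(left, 1) ⇒ (3, 4) facing W
no other 2-command option fits: unique.

arc(left, 1), arc(left, 1)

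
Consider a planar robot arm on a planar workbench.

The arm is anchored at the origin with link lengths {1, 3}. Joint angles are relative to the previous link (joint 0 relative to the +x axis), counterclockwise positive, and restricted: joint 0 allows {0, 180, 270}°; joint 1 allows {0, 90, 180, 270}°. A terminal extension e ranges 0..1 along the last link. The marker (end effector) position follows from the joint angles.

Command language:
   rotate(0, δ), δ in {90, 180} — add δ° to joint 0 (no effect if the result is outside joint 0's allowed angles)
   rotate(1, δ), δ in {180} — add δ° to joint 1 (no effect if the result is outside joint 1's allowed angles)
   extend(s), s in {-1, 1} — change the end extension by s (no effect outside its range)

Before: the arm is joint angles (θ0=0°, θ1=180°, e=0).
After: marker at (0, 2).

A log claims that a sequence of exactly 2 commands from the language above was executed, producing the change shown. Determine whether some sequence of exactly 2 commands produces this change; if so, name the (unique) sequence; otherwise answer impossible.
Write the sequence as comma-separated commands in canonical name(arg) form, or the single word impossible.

key: order matters: swapping rotate(0, 180) and rotate(0, 90) lands elsewhere
t0: joint angles (θ0=0°, θ1=180°, e=0)
t=1 rotate(0, 180) ⇒ joint angles (θ0=180°, θ1=180°, e=0)
t=2 rotate(0, 90) ⇒ joint angles (θ0=270°, θ1=180°, e=0)
all 25 alternatives checked — unique.

rotate(0, 180), rotate(0, 90)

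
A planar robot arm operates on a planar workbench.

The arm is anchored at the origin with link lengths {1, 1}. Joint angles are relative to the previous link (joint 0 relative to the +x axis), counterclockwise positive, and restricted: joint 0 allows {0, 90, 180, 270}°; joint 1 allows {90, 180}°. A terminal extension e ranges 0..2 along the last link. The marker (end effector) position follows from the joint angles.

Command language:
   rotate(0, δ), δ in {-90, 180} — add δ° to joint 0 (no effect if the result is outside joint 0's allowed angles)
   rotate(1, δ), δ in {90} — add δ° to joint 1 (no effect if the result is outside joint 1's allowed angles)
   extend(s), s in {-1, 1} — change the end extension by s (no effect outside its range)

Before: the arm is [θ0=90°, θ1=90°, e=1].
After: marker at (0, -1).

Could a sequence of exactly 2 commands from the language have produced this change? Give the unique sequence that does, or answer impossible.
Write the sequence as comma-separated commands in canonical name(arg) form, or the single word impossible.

rotate(1, 90), rotate(1, 90)

initial: [θ0=90°, θ1=90°, e=1]
step 1 (rotate(1, 90)): [θ0=90°, θ1=180°, e=1]
step 2 (rotate(1, 90)): [θ0=90°, θ1=180°, e=1]
all 25 alternatives checked — unique.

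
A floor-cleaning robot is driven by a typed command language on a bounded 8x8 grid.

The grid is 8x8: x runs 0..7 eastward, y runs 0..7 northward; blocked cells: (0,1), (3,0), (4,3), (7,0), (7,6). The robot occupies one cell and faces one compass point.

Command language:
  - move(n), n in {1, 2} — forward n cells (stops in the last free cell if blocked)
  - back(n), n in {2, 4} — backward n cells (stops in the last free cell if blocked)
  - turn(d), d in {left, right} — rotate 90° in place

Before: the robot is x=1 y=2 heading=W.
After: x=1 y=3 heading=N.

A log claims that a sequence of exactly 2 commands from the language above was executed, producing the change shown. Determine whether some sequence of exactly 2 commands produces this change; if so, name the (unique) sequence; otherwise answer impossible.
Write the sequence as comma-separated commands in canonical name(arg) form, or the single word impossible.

key: running move(1) before turn(right) would end elsewhere — order is forced
start: x=1 y=2 heading=W
t=1 turn(right) ⇒ x=1 y=2 heading=N
t=2 move(1) ⇒ x=1 y=3 heading=N
no rival 2-sequence matches.

turn(right), move(1)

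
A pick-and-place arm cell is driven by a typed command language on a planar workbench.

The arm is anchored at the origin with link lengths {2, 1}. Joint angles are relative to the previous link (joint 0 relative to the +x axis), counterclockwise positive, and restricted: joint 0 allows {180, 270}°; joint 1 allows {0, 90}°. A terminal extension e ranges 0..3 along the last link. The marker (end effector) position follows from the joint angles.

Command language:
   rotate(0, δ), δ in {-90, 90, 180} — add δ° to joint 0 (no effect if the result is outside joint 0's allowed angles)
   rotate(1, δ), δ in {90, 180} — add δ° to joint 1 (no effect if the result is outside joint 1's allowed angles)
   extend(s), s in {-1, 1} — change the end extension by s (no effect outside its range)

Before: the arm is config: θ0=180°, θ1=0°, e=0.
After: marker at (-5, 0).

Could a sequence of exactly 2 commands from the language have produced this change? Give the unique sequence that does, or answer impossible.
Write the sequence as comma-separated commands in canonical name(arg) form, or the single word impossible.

extend(1), extend(1)

t0: config: θ0=180°, θ1=0°, e=0
t=1 extend(1) ⇒ config: θ0=180°, θ1=0°, e=1
t=2 extend(1) ⇒ config: θ0=180°, θ1=0°, e=2
no other 2-command option fits: unique.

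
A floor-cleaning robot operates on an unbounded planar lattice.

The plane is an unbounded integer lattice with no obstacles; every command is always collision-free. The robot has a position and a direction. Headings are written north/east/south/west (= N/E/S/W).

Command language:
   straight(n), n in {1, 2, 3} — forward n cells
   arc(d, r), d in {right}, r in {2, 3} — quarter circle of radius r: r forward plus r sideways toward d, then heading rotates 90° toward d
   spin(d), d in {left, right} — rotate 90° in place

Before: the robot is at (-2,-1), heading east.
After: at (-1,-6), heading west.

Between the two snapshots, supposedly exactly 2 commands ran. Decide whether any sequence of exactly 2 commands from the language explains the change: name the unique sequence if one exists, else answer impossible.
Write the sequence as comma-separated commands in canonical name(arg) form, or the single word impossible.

arc(right, 3), arc(right, 2)

key: order matters: swapping arc(right, 3) and arc(right, 2) lands elsewhere
initial: at (-2,-1), heading east
1. arc(right, 3) → at (1,-4), heading south
2. arc(right, 2) → at (-1,-6), heading west
no rival 2-sequence matches.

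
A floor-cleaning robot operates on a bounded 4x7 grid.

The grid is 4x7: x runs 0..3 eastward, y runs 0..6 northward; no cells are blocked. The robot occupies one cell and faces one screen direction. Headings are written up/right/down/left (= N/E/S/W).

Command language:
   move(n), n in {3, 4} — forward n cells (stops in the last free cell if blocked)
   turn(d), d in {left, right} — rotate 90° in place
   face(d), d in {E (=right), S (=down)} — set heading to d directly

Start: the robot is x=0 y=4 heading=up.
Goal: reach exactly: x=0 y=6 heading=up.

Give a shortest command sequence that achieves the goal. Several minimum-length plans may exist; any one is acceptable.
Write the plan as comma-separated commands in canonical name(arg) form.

move(4)

t0: x=0 y=4 heading=up
1. move(4) → x=0 y=6 heading=up
shorter routes all fall short; 1 is best.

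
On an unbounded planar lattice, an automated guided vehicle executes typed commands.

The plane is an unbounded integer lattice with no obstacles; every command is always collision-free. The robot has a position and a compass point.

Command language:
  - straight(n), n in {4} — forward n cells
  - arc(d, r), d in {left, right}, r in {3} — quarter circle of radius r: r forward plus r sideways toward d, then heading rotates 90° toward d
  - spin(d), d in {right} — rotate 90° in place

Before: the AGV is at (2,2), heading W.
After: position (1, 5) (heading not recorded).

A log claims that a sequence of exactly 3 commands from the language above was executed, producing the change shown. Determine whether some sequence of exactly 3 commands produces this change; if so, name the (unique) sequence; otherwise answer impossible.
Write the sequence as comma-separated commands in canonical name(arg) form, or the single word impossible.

key: running arc(right, 3) before straight(4) would end elsewhere — order is forced
begin: at (2,2), heading W
[1] after straight(4): at (-2,2), heading W
[2] after spin(right): at (-2,2), heading N
[3] after arc(right, 3): at (1,5), heading E
all 64 alternatives checked — unique.

straight(4), spin(right), arc(right, 3)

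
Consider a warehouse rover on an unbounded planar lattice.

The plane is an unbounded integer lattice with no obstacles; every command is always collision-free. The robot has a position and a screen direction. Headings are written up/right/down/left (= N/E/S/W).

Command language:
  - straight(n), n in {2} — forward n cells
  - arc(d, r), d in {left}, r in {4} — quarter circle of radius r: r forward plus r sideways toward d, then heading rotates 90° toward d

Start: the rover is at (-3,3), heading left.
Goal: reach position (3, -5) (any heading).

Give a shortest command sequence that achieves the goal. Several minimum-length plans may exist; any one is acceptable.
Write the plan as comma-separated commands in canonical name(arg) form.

arc(left, 4), arc(left, 4), straight(2), straight(2), straight(2)

start: at (-3,3), heading left
step 1 (arc(left, 4)): at (-7,-1), heading down
step 2 (arc(left, 4)): at (-3,-5), heading right
step 3 (straight(2)): at (-1,-5), heading right
step 4 (straight(2)): at (1,-5), heading right
step 5 (straight(2)): at (3,-5), heading right
shorter routes all fall short; 5 is best.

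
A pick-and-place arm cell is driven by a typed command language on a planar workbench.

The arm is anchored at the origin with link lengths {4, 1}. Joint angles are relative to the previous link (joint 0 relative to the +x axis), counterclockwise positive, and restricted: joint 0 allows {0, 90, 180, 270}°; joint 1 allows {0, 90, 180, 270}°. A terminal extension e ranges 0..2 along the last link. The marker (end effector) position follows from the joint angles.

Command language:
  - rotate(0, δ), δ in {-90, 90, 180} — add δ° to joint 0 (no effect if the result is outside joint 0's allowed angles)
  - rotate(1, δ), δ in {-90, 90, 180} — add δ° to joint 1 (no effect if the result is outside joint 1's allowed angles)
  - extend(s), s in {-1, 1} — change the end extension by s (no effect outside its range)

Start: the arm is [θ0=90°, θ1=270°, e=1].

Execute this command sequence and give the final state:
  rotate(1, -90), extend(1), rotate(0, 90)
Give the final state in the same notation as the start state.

from: [θ0=90°, θ1=270°, e=1]
[1] after rotate(1, -90): [θ0=90°, θ1=180°, e=1]
[2] after extend(1): [θ0=90°, θ1=180°, e=2]
[3] after rotate(0, 90): [θ0=180°, θ1=180°, e=2]

[θ0=180°, θ1=180°, e=2]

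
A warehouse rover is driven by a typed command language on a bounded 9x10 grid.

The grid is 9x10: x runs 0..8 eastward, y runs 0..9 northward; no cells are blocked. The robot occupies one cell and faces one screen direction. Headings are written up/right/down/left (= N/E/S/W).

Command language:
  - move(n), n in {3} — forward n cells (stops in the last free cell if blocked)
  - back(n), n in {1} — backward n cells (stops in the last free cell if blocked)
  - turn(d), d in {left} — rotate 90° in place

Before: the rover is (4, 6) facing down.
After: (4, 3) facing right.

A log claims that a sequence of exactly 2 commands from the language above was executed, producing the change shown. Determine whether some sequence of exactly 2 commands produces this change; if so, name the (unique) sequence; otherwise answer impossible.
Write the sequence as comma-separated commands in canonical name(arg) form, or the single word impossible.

move(3), turn(left)

key: running turn(left) before move(3) would end elsewhere — order is forced
begin: (4, 6) facing down
[1] after move(3): (4, 3) facing down
[2] after turn(left): (4, 3) facing right
all 9 alternatives checked — unique.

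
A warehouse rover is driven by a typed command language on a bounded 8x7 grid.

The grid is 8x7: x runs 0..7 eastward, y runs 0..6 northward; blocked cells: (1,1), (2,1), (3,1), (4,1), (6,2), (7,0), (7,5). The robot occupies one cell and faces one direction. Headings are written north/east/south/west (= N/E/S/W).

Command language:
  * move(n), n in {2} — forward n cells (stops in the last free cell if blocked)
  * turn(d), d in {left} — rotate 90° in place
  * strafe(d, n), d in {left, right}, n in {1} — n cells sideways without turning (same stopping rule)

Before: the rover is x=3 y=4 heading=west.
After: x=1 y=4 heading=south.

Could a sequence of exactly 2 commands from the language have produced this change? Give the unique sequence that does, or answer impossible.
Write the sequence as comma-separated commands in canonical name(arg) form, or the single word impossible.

move(2), turn(left)

key: order matters: swapping move(2) and turn(left) lands elsewhere
from: x=3 y=4 heading=west
t=1 move(2) ⇒ x=1 y=4 heading=west
t=2 turn(left) ⇒ x=1 y=4 heading=south
no rival 2-sequence matches.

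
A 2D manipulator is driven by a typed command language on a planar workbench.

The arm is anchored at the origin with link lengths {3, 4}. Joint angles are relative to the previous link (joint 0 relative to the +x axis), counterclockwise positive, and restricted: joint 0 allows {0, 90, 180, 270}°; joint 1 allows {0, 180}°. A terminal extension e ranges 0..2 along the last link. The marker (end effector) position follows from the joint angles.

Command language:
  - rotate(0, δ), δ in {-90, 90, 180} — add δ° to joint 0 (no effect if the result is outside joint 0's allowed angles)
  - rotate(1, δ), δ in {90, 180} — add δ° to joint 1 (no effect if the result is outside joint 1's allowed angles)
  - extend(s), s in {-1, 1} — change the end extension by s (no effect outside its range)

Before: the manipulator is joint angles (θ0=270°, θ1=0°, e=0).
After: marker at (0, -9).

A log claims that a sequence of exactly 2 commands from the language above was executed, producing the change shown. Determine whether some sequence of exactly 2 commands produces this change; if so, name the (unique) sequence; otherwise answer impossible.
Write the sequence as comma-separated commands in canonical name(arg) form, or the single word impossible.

extend(1), extend(1)

begin: joint angles (θ0=270°, θ1=0°, e=0)
step 1 (extend(1)): joint angles (θ0=270°, θ1=0°, e=1)
step 2 (extend(1)): joint angles (θ0=270°, θ1=0°, e=2)
no other 2-command option fits: unique.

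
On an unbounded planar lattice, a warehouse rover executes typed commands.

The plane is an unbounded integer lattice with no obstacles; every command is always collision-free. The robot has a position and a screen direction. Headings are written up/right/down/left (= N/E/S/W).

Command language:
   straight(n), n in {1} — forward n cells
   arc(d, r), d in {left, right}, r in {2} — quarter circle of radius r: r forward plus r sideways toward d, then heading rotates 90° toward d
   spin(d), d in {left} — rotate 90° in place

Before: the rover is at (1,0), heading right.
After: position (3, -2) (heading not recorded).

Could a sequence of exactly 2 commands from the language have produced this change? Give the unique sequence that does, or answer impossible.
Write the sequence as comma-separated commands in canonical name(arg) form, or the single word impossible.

key: running spin(left) before arc(right, 2) would end elsewhere — order is forced
t0: at (1,0), heading right
[1] after arc(right, 2): at (3,-2), heading down
[2] after spin(left): at (3,-2), heading right
no other 2-command option fits: unique.

arc(right, 2), spin(left)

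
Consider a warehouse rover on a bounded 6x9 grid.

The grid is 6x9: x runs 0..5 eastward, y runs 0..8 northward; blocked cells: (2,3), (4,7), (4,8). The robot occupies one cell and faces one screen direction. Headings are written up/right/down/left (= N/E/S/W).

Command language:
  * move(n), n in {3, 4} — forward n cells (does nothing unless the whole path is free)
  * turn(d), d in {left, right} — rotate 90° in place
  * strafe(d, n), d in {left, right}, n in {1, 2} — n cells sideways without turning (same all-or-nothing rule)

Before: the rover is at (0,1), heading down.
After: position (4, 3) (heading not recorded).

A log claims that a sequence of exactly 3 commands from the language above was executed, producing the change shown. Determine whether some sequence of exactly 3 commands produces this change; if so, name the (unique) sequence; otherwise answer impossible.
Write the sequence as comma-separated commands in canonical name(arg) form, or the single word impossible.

key: running strafe(left, 2) before turn(left) would end elsewhere — order is forced
initial: at (0,1), heading down
step 1 (turn(left)): at (0,1), heading right
step 2 (move(4)): at (4,1), heading right
step 3 (strafe(left, 2)): at (4,3), heading right
no other 3-command option fits: unique.

turn(left), move(4), strafe(left, 2)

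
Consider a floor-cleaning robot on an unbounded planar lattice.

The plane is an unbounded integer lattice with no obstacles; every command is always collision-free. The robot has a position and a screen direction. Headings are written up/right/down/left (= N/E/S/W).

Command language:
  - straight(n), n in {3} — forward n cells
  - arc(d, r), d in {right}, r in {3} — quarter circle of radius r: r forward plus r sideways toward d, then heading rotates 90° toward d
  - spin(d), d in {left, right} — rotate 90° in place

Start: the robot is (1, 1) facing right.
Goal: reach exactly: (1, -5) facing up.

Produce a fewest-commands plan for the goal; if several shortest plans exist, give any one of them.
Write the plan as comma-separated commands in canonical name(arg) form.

initial: (1, 1) facing right
step 1 (arc(right, 3)): (4, -2) facing down
step 2 (arc(right, 3)): (1, -5) facing left
step 3 (spin(right)): (1, -5) facing up
no 2-step plan works, so 3 is optimal.

arc(right, 3), arc(right, 3), spin(right)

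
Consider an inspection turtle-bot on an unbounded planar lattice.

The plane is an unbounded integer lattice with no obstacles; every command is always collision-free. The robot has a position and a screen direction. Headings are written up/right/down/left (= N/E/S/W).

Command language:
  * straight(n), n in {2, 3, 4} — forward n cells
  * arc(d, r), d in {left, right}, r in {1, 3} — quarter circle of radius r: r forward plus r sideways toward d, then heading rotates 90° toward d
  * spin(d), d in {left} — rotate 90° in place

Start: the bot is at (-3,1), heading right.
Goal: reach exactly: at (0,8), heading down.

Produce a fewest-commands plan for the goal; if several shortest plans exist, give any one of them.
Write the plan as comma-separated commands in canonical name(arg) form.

arc(left, 3), straight(4), spin(left), spin(left)

from: at (-3,1), heading right
step 1 (arc(left, 3)): at (0,4), heading up
step 2 (straight(4)): at (0,8), heading up
step 3 (spin(left)): at (0,8), heading left
step 4 (spin(left)): at (0,8), heading down
nothing shorter than 4 reaches the goal.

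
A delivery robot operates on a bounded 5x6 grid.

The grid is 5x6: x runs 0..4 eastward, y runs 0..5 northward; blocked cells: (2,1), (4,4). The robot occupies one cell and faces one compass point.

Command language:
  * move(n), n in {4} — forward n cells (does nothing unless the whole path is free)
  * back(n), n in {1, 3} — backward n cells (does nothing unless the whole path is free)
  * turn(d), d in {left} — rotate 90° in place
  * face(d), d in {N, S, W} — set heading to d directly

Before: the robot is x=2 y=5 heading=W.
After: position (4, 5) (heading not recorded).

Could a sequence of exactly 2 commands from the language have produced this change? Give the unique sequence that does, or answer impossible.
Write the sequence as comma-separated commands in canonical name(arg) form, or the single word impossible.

from: x=2 y=5 heading=W
t=1 back(1) ⇒ x=3 y=5 heading=W
t=2 back(1) ⇒ x=4 y=5 heading=W
uniquely the one of 49 2-step routes that fits.

back(1), back(1)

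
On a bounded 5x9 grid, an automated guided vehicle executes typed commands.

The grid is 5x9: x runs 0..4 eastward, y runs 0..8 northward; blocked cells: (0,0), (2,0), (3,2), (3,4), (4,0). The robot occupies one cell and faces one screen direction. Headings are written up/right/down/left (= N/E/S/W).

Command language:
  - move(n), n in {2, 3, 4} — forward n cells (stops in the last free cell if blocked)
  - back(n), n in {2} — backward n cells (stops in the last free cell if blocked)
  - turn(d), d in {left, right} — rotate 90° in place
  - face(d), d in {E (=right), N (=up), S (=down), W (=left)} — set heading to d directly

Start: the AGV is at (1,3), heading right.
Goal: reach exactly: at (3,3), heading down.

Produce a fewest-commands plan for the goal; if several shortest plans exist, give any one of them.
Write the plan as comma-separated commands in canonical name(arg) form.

move(2), turn(right)

start: at (1,3), heading right
t=1 move(2) ⇒ at (3,3), heading right
t=2 turn(right) ⇒ at (3,3), heading down
minimal: 2 command(s), checked below 2.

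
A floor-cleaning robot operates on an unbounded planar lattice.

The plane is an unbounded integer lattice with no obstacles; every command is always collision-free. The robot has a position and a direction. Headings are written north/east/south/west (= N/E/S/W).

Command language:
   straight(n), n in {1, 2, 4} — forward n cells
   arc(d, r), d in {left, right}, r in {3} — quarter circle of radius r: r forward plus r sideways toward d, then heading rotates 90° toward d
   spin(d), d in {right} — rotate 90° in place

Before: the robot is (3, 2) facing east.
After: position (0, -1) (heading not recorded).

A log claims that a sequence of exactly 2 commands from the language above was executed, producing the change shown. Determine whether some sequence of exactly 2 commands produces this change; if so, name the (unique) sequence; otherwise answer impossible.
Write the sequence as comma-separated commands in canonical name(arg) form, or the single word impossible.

key: order matters: swapping spin(right) and arc(right, 3) lands elsewhere
t0: (3, 2) facing east
[1] after spin(right): (3, 2) facing south
[2] after arc(right, 3): (0, -1) facing west
no other 2-command option fits: unique.

spin(right), arc(right, 3)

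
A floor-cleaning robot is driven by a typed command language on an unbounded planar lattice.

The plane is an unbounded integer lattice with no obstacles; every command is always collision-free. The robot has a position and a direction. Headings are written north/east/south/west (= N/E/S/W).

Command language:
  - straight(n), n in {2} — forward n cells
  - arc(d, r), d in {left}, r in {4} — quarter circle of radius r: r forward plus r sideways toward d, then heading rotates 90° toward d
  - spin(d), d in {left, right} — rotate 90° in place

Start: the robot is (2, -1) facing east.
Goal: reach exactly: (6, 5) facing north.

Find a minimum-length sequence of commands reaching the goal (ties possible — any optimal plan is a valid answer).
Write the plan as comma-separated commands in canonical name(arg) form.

t0: (2, -1) facing east
t=1 arc(left, 4) ⇒ (6, 3) facing north
t=2 straight(2) ⇒ (6, 5) facing north
shorter routes all fall short; 2 is best.

arc(left, 4), straight(2)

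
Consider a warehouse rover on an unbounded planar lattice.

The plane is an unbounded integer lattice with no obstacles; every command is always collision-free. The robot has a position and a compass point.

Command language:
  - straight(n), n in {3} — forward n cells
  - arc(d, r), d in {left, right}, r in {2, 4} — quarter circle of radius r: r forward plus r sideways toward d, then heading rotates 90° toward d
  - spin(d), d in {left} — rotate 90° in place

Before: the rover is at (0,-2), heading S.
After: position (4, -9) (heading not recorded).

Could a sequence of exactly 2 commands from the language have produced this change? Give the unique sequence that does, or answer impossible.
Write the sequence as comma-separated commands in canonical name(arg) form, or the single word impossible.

key: order matters: swapping straight(3) and arc(left, 4) lands elsewhere
t0: at (0,-2), heading S
[1] after straight(3): at (0,-5), heading S
[2] after arc(left, 4): at (4,-9), heading E
no other 2-command option fits: unique.

straight(3), arc(left, 4)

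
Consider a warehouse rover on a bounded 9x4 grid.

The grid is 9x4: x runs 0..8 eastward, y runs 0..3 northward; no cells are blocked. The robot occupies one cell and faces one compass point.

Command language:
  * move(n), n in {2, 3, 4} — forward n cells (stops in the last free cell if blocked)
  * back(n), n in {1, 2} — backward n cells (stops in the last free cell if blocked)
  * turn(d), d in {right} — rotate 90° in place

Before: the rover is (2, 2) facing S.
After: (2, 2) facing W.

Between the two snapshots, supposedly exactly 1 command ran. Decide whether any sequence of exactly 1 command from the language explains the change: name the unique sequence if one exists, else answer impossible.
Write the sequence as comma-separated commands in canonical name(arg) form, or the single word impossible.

key: (2,2) unchanged — the single command moves nothing
t0: (2, 2) facing S
[1] after turn(right): (2, 2) facing W
no rival 1-sequence matches.

turn(right)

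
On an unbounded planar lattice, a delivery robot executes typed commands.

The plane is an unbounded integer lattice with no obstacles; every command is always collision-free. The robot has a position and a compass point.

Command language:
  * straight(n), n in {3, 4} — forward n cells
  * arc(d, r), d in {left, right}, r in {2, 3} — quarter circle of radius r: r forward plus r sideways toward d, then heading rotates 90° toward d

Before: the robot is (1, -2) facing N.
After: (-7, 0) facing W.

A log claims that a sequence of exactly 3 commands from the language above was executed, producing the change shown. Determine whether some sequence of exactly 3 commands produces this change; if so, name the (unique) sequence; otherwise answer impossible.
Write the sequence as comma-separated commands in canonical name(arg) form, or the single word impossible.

key: order matters: swapping arc(left, 2) and straight(3) lands elsewhere
t0: (1, -2) facing N
step 1 (arc(left, 2)): (-1, 0) facing W
step 2 (straight(3)): (-4, 0) facing W
step 3 (straight(3)): (-7, 0) facing W
uniquely the one of 216 3-step routes that fits.

arc(left, 2), straight(3), straight(3)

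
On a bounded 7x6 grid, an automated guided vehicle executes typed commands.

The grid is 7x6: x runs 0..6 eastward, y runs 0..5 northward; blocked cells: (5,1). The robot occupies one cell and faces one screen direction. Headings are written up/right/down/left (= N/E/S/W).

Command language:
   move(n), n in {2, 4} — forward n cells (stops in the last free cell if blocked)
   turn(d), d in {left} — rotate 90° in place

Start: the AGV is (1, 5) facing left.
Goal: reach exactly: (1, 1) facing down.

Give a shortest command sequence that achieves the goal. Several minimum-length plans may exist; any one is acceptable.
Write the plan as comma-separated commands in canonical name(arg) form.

from: (1, 5) facing left
t=1 turn(left) ⇒ (1, 5) facing down
t=2 move(4) ⇒ (1, 1) facing down
nothing shorter than 2 reaches the goal.

turn(left), move(4)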